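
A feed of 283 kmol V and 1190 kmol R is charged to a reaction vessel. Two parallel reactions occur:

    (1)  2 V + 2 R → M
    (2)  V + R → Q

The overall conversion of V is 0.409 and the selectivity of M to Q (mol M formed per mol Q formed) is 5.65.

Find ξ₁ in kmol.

ξ₁ = 53.2 kmol

Conversion of V: V consumed = 0.409 × 283 = 115.7 kmol = 2ξ₁ + 1ξ₂.
Selectivity: 1ξ₁ / (1ξ₂) = 5.65 → ξ₁ = 5.65 ξ₂.
Substitute: (2·5.65 + 1) ξ₂ = 115.7 → ξ₂ = 9.41 kmol, ξ₁ = 53.17 kmol.
Outlet amounts (n = n₀ + Σ ν·ξ):
  V: 283 − 2(53.17) − 1(9.41) = 167.3
  R: 1190 − 2(53.17) − 1(9.41) = 1074
  M: 0 + 1(53.17) = 53.17
  Q: 0 + 1(9.41) = 9.41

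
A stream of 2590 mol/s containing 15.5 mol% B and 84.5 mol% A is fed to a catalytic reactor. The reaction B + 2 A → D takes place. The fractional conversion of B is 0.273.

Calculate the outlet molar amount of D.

B reacted = 0.273 × 401.4 = 109.6 mol/s; ν_B = −1, so ξ = 109.6/1 = 109.6 mol/s.
Outlet amounts (n = n₀ + ν ξ):
  B: 401.4 − 1(109.6) = 291.9
  A: 2189 − 2(109.6) = 1969
  D: 0 + 1(109.6) = 109.6

110 mol/s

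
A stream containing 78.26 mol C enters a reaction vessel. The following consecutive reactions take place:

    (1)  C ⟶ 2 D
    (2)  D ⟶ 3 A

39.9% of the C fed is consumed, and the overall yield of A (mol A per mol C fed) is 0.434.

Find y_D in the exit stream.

Conversion of C: C consumed = 1ξ₁ = 0.399 × 78.26 → ξ₁ = 31.23 mol.
Yield of A: 3ξ₂ / 78.26 = 0.434 → ξ₂ = 11.32 mol.
Outlet amounts (n = n₀ + Σ ν·ξ):
  C: 78.26 − 1(31.23) = 47.03
  D: 0 + 2(31.23) − 1(11.32) = 51.13
  A: 0 + 3(11.32) = 33.96
Total out = 132.1 mol; y_D = 51.13 / 132.1 = 0.387.

0.387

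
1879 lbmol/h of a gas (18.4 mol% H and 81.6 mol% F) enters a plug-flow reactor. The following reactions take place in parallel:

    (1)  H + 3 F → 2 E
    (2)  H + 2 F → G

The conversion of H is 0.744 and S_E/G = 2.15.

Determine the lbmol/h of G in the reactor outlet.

Conversion of H: H consumed = 0.744 × 345.7 = 257.2 lbmol/h = 1ξ₁ + 1ξ₂.
Selectivity: 2ξ₁ / (1ξ₂) = 2.15 → ξ₁ = 1.075 ξ₂.
Substitute: (1·1.075 + 1) ξ₂ = 257.2 → ξ₂ = 124 lbmol/h, ξ₁ = 133.3 lbmol/h.
Outlet amounts (n = n₀ + Σ ν·ξ):
  H: 345.7 − 1(133.3) − 1(124) = 88.51
  F: 1533 − 3(133.3) − 2(124) = 885.5
  E: 0 + 2(133.3) = 266.5
  G: 0 + 1(124) = 124

124 lbmol/h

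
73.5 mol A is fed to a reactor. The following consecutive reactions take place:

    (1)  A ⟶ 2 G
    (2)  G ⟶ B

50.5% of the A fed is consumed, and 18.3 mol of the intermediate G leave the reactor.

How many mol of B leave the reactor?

55.9 mol

Conversion of A: A consumed = 1ξ₁ = 0.505 × 73.5 → ξ₁ = 37.12 mol.
G balance: n_G = 0 + 2ξ₁ − 1ξ₂ = 18.3 → ξ₂ = (2·37.12 − 18.3)/1 = 55.94 mol.
Outlet amounts (n = n₀ + Σ ν·ξ):
  A: 73.5 − 1(37.12) = 36.38
  G: 0 + 2(37.12) − 1(55.94) = 18.3
  B: 0 + 1(55.94) = 55.94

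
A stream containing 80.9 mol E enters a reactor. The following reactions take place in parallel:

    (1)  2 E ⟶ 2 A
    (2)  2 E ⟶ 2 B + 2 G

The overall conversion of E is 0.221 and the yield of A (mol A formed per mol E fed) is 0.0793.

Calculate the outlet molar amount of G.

Yield of A: 2ξ₁ / 80.9 = 0.0793 → ξ₁ = 3.208 mol.
Conversion of E: 2ξ₁ + 2ξ₂ = 0.221 × 80.9 = 17.88 → ξ₂ = 5.732 mol.
Outlet amounts (n = n₀ + Σ ν·ξ):
  E: 80.9 − 2(3.208) − 2(5.732) = 63.02
  A: 0 + 2(3.208) = 6.415
  B: 0 + 2(5.732) = 11.46
  G: 0 + 2(5.732) = 11.46

11.5 mol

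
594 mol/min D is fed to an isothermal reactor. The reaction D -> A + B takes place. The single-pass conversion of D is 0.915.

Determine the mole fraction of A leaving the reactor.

0.478

D reacted = 0.915 × 594 = 543.5 mol/min; ν_D = −1, so ξ = 543.5/1 = 543.5 mol/min.
Outlet amounts (n = n₀ + ν ξ):
  D: 594 − 1(543.5) = 50.49
  A: 0 + 1(543.5) = 543.5
  B: 0 + 1(543.5) = 543.5
Total out = 1138 mol/min; y_A = 543.5 / 1138 = 0.4778.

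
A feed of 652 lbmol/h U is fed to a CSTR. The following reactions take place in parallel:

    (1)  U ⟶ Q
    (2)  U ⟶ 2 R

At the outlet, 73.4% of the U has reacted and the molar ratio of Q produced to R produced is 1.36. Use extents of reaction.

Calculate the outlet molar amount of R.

257 lbmol/h

Conversion of U: U consumed = 0.734 × 652 = 478.6 lbmol/h = 1ξ₁ + 1ξ₂.
Selectivity: 1ξ₁ / (2ξ₂) = 1.36 → ξ₁ = 2.72 ξ₂.
Substitute: (1·2.72 + 1) ξ₂ = 478.6 → ξ₂ = 128.6 lbmol/h, ξ₁ = 349.9 lbmol/h.
Outlet amounts (n = n₀ + Σ ν·ξ):
  U: 652 − 1(349.9) − 1(128.6) = 173.4
  Q: 0 + 1(349.9) = 349.9
  R: 0 + 2(128.6) = 257.3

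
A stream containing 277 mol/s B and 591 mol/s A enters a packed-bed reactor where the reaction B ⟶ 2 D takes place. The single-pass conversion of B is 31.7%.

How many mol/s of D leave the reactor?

B reacted = 0.317 × 277 = 87.81 mol/s; ν_B = −1, so ξ = 87.81/1 = 87.81 mol/s.
Outlet amounts (n = n₀ + ν ξ):
  B: 277 − 1(87.81) = 189.2
  D: 0 + 2(87.81) = 175.6
  A: 591 (inert)

176 mol/s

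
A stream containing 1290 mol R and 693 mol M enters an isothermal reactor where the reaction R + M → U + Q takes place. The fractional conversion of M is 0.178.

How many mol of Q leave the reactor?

123 mol

M reacted = 0.178 × 693 = 123.4 mol; ν_M = −1, so ξ = 123.4/1 = 123.4 mol.
Outlet amounts (n = n₀ + ν ξ):
  R: 1290 − 1(123.4) = 1167
  M: 693 − 1(123.4) = 569.6
  U: 0 + 1(123.4) = 123.4
  Q: 0 + 1(123.4) = 123.4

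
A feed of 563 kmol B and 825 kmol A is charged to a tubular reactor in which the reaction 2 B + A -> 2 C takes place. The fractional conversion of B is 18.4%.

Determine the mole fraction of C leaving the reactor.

0.0775

B reacted = 0.184 × 563 = 103.6 kmol; ν_B = −2, so ξ = 103.6/2 = 51.8 kmol.
Outlet amounts (n = n₀ + ν ξ):
  B: 563 − 2(51.8) = 459.4
  A: 825 − 1(51.8) = 773.2
  C: 0 + 2(51.8) = 103.6
Total out = 1336 kmol; y_C = 103.6 / 1336 = 0.07753.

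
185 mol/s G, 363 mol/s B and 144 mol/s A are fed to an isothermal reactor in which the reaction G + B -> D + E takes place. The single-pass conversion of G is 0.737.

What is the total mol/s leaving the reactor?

692 mol/s

G reacted = 0.737 × 185 = 136.3 mol/s; ν_G = −1, so ξ = 136.3/1 = 136.3 mol/s.
Outlet amounts (n = n₀ + ν ξ):
  G: 185 − 1(136.3) = 48.66
  B: 363 − 1(136.3) = 226.7
  D: 0 + 1(136.3) = 136.3
  E: 0 + 1(136.3) = 136.3
  A: 144 (inert)
Total out = 48.66 + 226.7 + 136.3 + 136.3 + 144 = 692 mol/s.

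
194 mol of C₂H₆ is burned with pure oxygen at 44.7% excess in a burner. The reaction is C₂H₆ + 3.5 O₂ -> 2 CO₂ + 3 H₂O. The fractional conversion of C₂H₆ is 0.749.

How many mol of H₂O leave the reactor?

Stoichiometric O₂ = 3.5 × 194 = 679 mol; O₂ fed = 679 × 1.447 = 982.5 mol.
Fuel reacted = 0.749 × 194 → ξ = 145.3 mol.
Outlet (n = n₀ + ν ξ):
  C₂H₆: 194 − 1(145.3) = 48.69
  O₂: 982.5 − 3.5(145.3) = 473.9
  CO₂: 0 + 2(145.3) = 290.6
  H₂O: 0 + 3(145.3) = 435.9

436 mol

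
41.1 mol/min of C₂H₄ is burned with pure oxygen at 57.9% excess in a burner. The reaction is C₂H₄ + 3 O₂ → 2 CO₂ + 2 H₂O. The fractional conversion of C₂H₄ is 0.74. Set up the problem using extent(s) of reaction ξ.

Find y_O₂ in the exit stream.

0.439

Stoichiometric O₂ = 3 × 41.1 = 123.3 mol/min; O₂ fed = 123.3 × 1.579 = 194.7 mol/min.
Fuel reacted = 0.74 × 41.1 → ξ = 30.41 mol/min.
Outlet (n = n₀ + ν ξ):
  C₂H₄: 41.1 − 1(30.41) = 10.69
  O₂: 194.7 − 3(30.41) = 103.4
  CO₂: 0 + 2(30.41) = 60.83
  H₂O: 0 + 2(30.41) = 60.83
Total out = 235.8 mol/min; y_O₂ = 103.4 / 235.8 = 0.4387.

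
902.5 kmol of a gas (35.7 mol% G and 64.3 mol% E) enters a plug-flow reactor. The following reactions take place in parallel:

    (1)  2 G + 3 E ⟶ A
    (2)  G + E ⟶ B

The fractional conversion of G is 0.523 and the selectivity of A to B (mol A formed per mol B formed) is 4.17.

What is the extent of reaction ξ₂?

Conversion of G: G consumed = 0.523 × 322.2 = 168.5 kmol = 2ξ₁ + 1ξ₂.
Selectivity: 1ξ₁ / (1ξ₂) = 4.17 → ξ₁ = 4.17 ξ₂.
Substitute: (2·4.17 + 1) ξ₂ = 168.5 → ξ₂ = 18.04 kmol, ξ₁ = 75.23 kmol.
Outlet amounts (n = n₀ + Σ ν·ξ):
  G: 322.2 − 2(75.23) − 1(18.04) = 153.7
  E: 580.3 − 3(75.23) − 1(18.04) = 336.6
  A: 0 + 1(75.23) = 75.23
  B: 0 + 1(18.04) = 18.04

ξ₂ = 18 kmol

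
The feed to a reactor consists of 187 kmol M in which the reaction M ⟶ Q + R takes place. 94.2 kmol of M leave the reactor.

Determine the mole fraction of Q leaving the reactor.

0.332

For M: n = n₀ − 1ξ → 94.2 = 187 − 1ξ, giving ξ = 92.8 kmol.
Outlet amounts (n = n₀ + ν ξ):
  M: 187 − 1(92.8) = 94.2
  Q: 0 + 1(92.8) = 92.8
  R: 0 + 1(92.8) = 92.8
Total out = 279.8 kmol; y_Q = 92.8 / 279.8 = 0.3317.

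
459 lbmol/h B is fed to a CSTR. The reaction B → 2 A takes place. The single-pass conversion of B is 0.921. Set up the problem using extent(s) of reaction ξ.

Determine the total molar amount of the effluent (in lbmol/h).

882 lbmol/h

B reacted = 0.921 × 459 = 422.7 lbmol/h; ν_B = −1, so ξ = 422.7/1 = 422.7 lbmol/h.
Outlet amounts (n = n₀ + ν ξ):
  B: 459 − 1(422.7) = 36.26
  A: 0 + 2(422.7) = 845.5
Total out = 36.26 + 845.5 = 881.7 lbmol/h.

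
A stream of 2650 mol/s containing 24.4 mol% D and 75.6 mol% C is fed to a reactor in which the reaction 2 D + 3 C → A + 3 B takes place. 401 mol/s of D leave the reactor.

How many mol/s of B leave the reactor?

368 mol/s

For D: n = n₀ − 2ξ → 401 = 646.6 − 2ξ, giving ξ = 122.8 mol/s.
Outlet amounts (n = n₀ + ν ξ):
  D: 646.6 − 2(122.8) = 401
  C: 2003 − 3(122.8) = 1635
  A: 0 + 1(122.8) = 122.8
  B: 0 + 3(122.8) = 368.4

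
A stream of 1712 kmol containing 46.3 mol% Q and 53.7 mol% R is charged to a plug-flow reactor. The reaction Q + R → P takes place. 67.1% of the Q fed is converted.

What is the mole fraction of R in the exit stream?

0.328

Q reacted = 0.671 × 792.7 = 531.9 kmol; ν_Q = −1, so ξ = 531.9/1 = 531.9 kmol.
Outlet amounts (n = n₀ + ν ξ):
  Q: 792.7 − 1(531.9) = 260.8
  R: 919.3 − 1(531.9) = 387.5
  P: 0 + 1(531.9) = 531.9
Total out = 1180 kmol; y_R = 387.5 / 1180 = 0.3283.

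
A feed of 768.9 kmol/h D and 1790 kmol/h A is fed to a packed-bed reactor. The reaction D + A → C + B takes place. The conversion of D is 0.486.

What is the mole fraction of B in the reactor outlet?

0.146

D reacted = 0.486 × 768.9 = 373.7 kmol/h; ν_D = −1, so ξ = 373.7/1 = 373.7 kmol/h.
Outlet amounts (n = n₀ + ν ξ):
  D: 768.9 − 1(373.7) = 395.2
  A: 1790 − 1(373.7) = 1416
  C: 0 + 1(373.7) = 373.7
  B: 0 + 1(373.7) = 373.7
Total out = 2559 kmol/h; y_B = 373.7 / 2559 = 0.146.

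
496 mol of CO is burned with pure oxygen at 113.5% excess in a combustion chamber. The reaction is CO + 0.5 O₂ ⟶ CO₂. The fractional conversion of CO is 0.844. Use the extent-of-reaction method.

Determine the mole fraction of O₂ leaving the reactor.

0.392

Stoichiometric O₂ = 0.5 × 496 = 248 mol; O₂ fed = 248 × 2.135 = 529.5 mol.
Fuel reacted = 0.844 × 496 → ξ = 418.6 mol.
Outlet (n = n₀ + ν ξ):
  CO: 496 − 1(418.6) = 77.38
  O₂: 529.5 − 0.5(418.6) = 320.2
  CO₂: 0 + 1(418.6) = 418.6
Total out = 816.2 mol; y_O₂ = 320.2 / 816.2 = 0.3923.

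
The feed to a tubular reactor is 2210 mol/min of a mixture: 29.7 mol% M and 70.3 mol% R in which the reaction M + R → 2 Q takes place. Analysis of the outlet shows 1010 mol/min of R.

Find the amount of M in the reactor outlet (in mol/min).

For R: n = n₀ − 1ξ → 1010 = 1554 − 1ξ, giving ξ = 543.6 mol/min.
Outlet amounts (n = n₀ + ν ξ):
  M: 656.4 − 1(543.6) = 112.7
  R: 1554 − 1(543.6) = 1010
  Q: 0 + 2(543.6) = 1087

113 mol/min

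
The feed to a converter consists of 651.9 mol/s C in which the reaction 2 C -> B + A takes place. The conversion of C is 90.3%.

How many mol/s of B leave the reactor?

C reacted = 0.903 × 651.9 = 588.7 mol/s; ν_C = −2, so ξ = 588.7/2 = 294.3 mol/s.
Outlet amounts (n = n₀ + ν ξ):
  C: 651.9 − 2(294.3) = 63.23
  B: 0 + 1(294.3) = 294.3
  A: 0 + 1(294.3) = 294.3

294 mol/s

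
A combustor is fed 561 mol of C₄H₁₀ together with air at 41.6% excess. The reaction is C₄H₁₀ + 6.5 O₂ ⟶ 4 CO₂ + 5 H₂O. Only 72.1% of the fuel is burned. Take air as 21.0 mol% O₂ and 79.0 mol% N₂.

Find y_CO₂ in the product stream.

Stoichiometric O₂ = 6.5 × 561 = 3646 mol; O₂ fed = 3646 × 1.416 = 5163 mol.
N₂ fed = 5163 × 79/21 = 19420 mol.
Fuel reacted = 0.721 × 561 → ξ = 404.5 mol.
Outlet (n = n₀ + ν ξ):
  C₄H₁₀: 561 − 1(404.5) = 156.5
  O₂: 5163 − 6.5(404.5) = 2534
  N₂: 19420 (inert)
  CO₂: 0 + 4(404.5) = 1618
  H₂O: 0 + 5(404.5) = 2022
Total out = 25760 mol; y_CO₂ = 1618 / 25760 = 0.06282.

0.0628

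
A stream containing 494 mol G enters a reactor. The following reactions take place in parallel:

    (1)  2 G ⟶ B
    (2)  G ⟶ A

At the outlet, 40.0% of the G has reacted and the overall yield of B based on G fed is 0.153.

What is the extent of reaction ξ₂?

ξ₂ = 46.4 mol

Yield of B: 1ξ₁ / 494 = 0.153 → ξ₁ = 75.58 mol.
Conversion of G: 2ξ₁ + 1ξ₂ = 0.4 × 494 = 197.6 → ξ₂ = 46.44 mol.
Outlet amounts (n = n₀ + Σ ν·ξ):
  G: 494 − 2(75.58) − 1(46.44) = 296.4
  B: 0 + 1(75.58) = 75.58
  A: 0 + 1(46.44) = 46.44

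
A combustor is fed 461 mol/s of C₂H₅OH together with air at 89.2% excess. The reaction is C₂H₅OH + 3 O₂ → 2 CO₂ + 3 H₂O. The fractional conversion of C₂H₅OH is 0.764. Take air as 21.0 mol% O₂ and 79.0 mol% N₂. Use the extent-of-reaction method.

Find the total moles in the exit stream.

Stoichiometric O₂ = 3 × 461 = 1383 mol/s; O₂ fed = 1383 × 1.892 = 2617 mol/s.
N₂ fed = 2617 × 79/21 = 9844 mol/s.
Fuel reacted = 0.764 × 461 → ξ = 352.2 mol/s.
Outlet (n = n₀ + ν ξ):
  C₂H₅OH: 461 − 1(352.2) = 108.8
  O₂: 2617 − 3(352.2) = 1560
  N₂: 9844 (inert)
  CO₂: 0 + 2(352.2) = 704.4
  H₂O: 0 + 3(352.2) = 1057
Total out = 108.8 + 1560 + 9844 + 704.4 + 1057 = 13270 mol/s.

13300 mol/s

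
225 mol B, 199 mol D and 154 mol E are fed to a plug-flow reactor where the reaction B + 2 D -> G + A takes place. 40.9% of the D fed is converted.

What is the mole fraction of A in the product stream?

D reacted = 0.409 × 199 = 81.39 mol; ν_D = −2, so ξ = 81.39/2 = 40.7 mol.
Outlet amounts (n = n₀ + ν ξ):
  B: 225 − 1(40.7) = 184.3
  D: 199 − 2(40.7) = 117.6
  G: 0 + 1(40.7) = 40.7
  A: 0 + 1(40.7) = 40.7
  E: 154 (inert)
Total out = 537.3 mol; y_A = 40.7 / 537.3 = 0.07574.

0.0757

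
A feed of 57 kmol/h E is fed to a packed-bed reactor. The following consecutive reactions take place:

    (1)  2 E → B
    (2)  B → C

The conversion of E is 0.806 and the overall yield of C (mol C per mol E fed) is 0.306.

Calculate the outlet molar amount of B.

5.53 kmol/h

Conversion of E: E consumed = 2ξ₁ = 0.806 × 57 → ξ₁ = 22.97 kmol/h.
Yield of C: 1ξ₂ / 57 = 0.306 → ξ₂ = 17.44 kmol/h.
Outlet amounts (n = n₀ + Σ ν·ξ):
  E: 57 − 2(22.97) = 11.06
  B: 0 + 1(22.97) − 1(17.44) = 5.529
  C: 0 + 1(17.44) = 17.44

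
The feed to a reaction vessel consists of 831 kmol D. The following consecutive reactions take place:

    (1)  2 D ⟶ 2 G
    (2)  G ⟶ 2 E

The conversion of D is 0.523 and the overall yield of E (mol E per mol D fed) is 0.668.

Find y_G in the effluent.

0.142

Conversion of D: D consumed = 2ξ₁ = 0.523 × 831 → ξ₁ = 217.3 kmol.
Yield of E: 2ξ₂ / 831 = 0.668 → ξ₂ = 277.6 kmol.
Outlet amounts (n = n₀ + Σ ν·ξ):
  D: 831 − 2(217.3) = 396.4
  G: 0 + 2(217.3) − 1(277.6) = 157.1
  E: 0 + 2(277.6) = 555.1
Total out = 1109 kmol; y_G = 157.1 / 1109 = 0.1417.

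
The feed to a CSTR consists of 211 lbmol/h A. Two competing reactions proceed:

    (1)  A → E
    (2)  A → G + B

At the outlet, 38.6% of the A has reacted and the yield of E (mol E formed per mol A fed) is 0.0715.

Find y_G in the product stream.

Yield of E: 1ξ₁ / 211 = 0.0715 → ξ₁ = 15.09 lbmol/h.
Conversion of A: 1ξ₁ + 1ξ₂ = 0.386 × 211 = 81.45 → ξ₂ = 66.36 lbmol/h.
Outlet amounts (n = n₀ + Σ ν·ξ):
  A: 211 − 1(15.09) − 1(66.36) = 129.6
  E: 0 + 1(15.09) = 15.09
  G: 0 + 1(66.36) = 66.36
  B: 0 + 1(66.36) = 66.36
Total out = 277.4 lbmol/h; y_G = 66.36 / 277.4 = 0.2393.

0.239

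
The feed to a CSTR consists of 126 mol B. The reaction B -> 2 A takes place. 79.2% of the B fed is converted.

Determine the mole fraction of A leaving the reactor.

0.884

B reacted = 0.792 × 126 = 99.79 mol; ν_B = −1, so ξ = 99.79/1 = 99.79 mol.
Outlet amounts (n = n₀ + ν ξ):
  B: 126 − 1(99.79) = 26.21
  A: 0 + 2(99.79) = 199.6
Total out = 225.8 mol; y_A = 199.6 / 225.8 = 0.8839.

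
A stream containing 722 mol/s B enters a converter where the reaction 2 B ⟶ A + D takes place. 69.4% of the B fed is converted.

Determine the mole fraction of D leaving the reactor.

0.347

B reacted = 0.694 × 722 = 501.1 mol/s; ν_B = −2, so ξ = 501.1/2 = 250.5 mol/s.
Outlet amounts (n = n₀ + ν ξ):
  B: 722 − 2(250.5) = 220.9
  A: 0 + 1(250.5) = 250.5
  D: 0 + 1(250.5) = 250.5
Total out = 722 mol/s; y_D = 250.5 / 722 = 0.347.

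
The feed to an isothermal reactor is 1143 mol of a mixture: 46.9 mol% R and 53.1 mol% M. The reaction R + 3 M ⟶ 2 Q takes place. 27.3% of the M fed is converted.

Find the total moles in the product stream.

M reacted = 0.273 × 606.9 = 165.7 mol; ν_M = −3, so ξ = 165.7/3 = 55.23 mol.
Outlet amounts (n = n₀ + ν ξ):
  R: 536.1 − 1(55.23) = 480.8
  M: 606.9 − 3(55.23) = 441.2
  Q: 0 + 2(55.23) = 110.5
Total out = 480.8 + 441.2 + 110.5 = 1033 mol.

1030 mol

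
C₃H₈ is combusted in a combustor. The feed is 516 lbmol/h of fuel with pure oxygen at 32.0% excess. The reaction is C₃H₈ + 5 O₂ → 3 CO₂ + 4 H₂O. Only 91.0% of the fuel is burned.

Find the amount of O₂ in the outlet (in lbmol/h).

1060 lbmol/h

Stoichiometric O₂ = 5 × 516 = 2580 lbmol/h; O₂ fed = 2580 × 1.320 = 3406 lbmol/h.
Fuel reacted = 0.91 × 516 → ξ = 469.6 lbmol/h.
Outlet (n = n₀ + ν ξ):
  C₃H₈: 516 − 1(469.6) = 46.44
  O₂: 3406 − 5(469.6) = 1058
  CO₂: 0 + 3(469.6) = 1409
  H₂O: 0 + 4(469.6) = 1878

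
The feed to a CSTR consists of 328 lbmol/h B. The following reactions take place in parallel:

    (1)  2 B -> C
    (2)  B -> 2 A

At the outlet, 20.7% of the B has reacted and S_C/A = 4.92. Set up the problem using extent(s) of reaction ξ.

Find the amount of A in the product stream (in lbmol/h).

6.57 lbmol/h

Conversion of B: B consumed = 0.207 × 328 = 67.9 lbmol/h = 2ξ₁ + 1ξ₂.
Selectivity: 1ξ₁ / (2ξ₂) = 4.92 → ξ₁ = 9.84 ξ₂.
Substitute: (2·9.84 + 1) ξ₂ = 67.9 → ξ₂ = 3.283 lbmol/h, ξ₁ = 32.31 lbmol/h.
Outlet amounts (n = n₀ + Σ ν·ξ):
  B: 328 − 2(32.31) − 1(3.283) = 260.1
  C: 0 + 1(32.31) = 32.31
  A: 0 + 2(3.283) = 6.566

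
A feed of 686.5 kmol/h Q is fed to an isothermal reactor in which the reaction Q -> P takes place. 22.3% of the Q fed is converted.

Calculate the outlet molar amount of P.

Q reacted = 0.223 × 686.5 = 153.1 kmol/h; ν_Q = −1, so ξ = 153.1/1 = 153.1 kmol/h.
Outlet amounts (n = n₀ + ν ξ):
  Q: 686.5 − 1(153.1) = 533.4
  P: 0 + 1(153.1) = 153.1

153 kmol/h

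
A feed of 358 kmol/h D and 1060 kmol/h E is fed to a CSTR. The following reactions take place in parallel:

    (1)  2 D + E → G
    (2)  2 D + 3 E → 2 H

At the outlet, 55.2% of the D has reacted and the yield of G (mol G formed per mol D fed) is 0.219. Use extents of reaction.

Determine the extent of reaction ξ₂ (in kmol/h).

Yield of G: 1ξ₁ / 358 = 0.219 → ξ₁ = 78.4 kmol/h.
Conversion of D: 2ξ₁ + 2ξ₂ = 0.552 × 358 = 197.6 → ξ₂ = 20.41 kmol/h.
Outlet amounts (n = n₀ + Σ ν·ξ):
  D: 358 − 2(78.4) − 2(20.41) = 160.4
  E: 1060 − 1(78.4) − 3(20.41) = 920.4
  G: 0 + 1(78.4) = 78.4
  H: 0 + 2(20.41) = 40.81

ξ₂ = 20.4 kmol/h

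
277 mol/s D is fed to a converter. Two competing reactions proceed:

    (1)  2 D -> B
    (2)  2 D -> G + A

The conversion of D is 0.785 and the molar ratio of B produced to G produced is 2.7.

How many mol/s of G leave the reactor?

Conversion of D: D consumed = 0.785 × 277 = 217.4 mol/s = 2ξ₁ + 2ξ₂.
Selectivity: 1ξ₁ / (1ξ₂) = 2.7 → ξ₁ = 2.7 ξ₂.
Substitute: (2·2.7 + 2) ξ₂ = 217.4 → ξ₂ = 29.38 mol/s, ξ₁ = 79.34 mol/s.
Outlet amounts (n = n₀ + Σ ν·ξ):
  D: 277 − 2(79.34) − 2(29.38) = 59.55
  B: 0 + 1(79.34) = 79.34
  G: 0 + 1(29.38) = 29.38
  A: 0 + 1(29.38) = 29.38

29.4 mol/s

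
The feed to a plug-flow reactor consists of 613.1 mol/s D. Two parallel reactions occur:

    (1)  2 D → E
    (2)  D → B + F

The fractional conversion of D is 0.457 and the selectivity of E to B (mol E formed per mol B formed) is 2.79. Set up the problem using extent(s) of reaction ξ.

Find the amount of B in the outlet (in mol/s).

Conversion of D: D consumed = 0.457 × 613.1 = 280.2 mol/s = 2ξ₁ + 1ξ₂.
Selectivity: 1ξ₁ / (1ξ₂) = 2.79 → ξ₁ = 2.79 ξ₂.
Substitute: (2·2.79 + 1) ξ₂ = 280.2 → ξ₂ = 42.58 mol/s, ξ₁ = 118.8 mol/s.
Outlet amounts (n = n₀ + Σ ν·ξ):
  D: 613.1 − 2(118.8) − 1(42.58) = 332.9
  E: 0 + 1(118.8) = 118.8
  B: 0 + 1(42.58) = 42.58
  F: 0 + 1(42.58) = 42.58

42.6 mol/s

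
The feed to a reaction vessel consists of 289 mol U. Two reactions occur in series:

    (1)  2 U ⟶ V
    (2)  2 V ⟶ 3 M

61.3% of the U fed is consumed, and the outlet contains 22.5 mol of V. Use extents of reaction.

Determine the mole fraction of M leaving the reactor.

0.425

Conversion of U: U consumed = 2ξ₁ = 0.613 × 289 → ξ₁ = 88.58 mol.
V balance: n_V = 0 + 1ξ₁ − 2ξ₂ = 22.5 → ξ₂ = (1·88.58 − 22.5)/2 = 33.04 mol.
Outlet amounts (n = n₀ + Σ ν·ξ):
  U: 289 − 2(88.58) = 111.8
  V: 0 + 1(88.58) − 2(33.04) = 22.5
  M: 0 + 3(33.04) = 99.12
Total out = 233.5 mol; y_M = 99.12 / 233.5 = 0.4246.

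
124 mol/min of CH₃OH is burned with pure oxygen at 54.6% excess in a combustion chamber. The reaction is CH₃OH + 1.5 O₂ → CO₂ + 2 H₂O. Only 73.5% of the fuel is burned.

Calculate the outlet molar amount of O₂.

Stoichiometric O₂ = 1.5 × 124 = 186 mol/min; O₂ fed = 186 × 1.546 = 287.6 mol/min.
Fuel reacted = 0.735 × 124 → ξ = 91.14 mol/min.
Outlet (n = n₀ + ν ξ):
  CH₃OH: 124 − 1(91.14) = 32.86
  O₂: 287.6 − 1.5(91.14) = 150.8
  CO₂: 0 + 1(91.14) = 91.14
  H₂O: 0 + 2(91.14) = 182.3

151 mol/min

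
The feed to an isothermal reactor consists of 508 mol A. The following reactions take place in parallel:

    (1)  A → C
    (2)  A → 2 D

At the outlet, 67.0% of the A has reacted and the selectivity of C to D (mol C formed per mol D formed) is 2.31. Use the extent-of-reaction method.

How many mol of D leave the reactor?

121 mol

Conversion of A: A consumed = 0.67 × 508 = 340.4 mol = 1ξ₁ + 1ξ₂.
Selectivity: 1ξ₁ / (2ξ₂) = 2.31 → ξ₁ = 4.62 ξ₂.
Substitute: (1·4.62 + 1) ξ₂ = 340.4 → ξ₂ = 60.56 mol, ξ₁ = 279.8 mol.
Outlet amounts (n = n₀ + Σ ν·ξ):
  A: 508 − 1(279.8) − 1(60.56) = 167.6
  C: 0 + 1(279.8) = 279.8
  D: 0 + 2(60.56) = 121.1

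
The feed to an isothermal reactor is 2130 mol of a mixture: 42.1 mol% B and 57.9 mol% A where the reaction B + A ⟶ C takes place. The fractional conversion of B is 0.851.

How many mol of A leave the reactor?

B reacted = 0.851 × 896.7 = 763.1 mol; ν_B = −1, so ξ = 763.1/1 = 763.1 mol.
Outlet amounts (n = n₀ + ν ξ):
  B: 896.7 − 1(763.1) = 133.6
  A: 1233 − 1(763.1) = 470.2
  C: 0 + 1(763.1) = 763.1

470 mol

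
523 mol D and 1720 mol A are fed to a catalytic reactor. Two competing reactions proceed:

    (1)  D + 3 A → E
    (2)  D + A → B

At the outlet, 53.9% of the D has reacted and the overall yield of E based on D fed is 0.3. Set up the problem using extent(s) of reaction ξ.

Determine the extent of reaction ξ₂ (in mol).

Yield of E: 1ξ₁ / 523 = 0.3 → ξ₁ = 156.9 mol.
Conversion of D: 1ξ₁ + 1ξ₂ = 0.539 × 523 = 281.9 → ξ₂ = 125 mol.
Outlet amounts (n = n₀ + Σ ν·ξ):
  D: 523 − 1(156.9) − 1(125) = 241.1
  A: 1720 − 3(156.9) − 1(125) = 1124
  E: 0 + 1(156.9) = 156.9
  B: 0 + 1(125) = 125

ξ₂ = 125 mol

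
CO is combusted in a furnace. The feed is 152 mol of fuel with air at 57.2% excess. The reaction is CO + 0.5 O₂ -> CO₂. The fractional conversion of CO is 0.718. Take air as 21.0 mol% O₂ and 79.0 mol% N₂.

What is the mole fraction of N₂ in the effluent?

0.674

Stoichiometric O₂ = 0.5 × 152 = 76 mol; O₂ fed = 76 × 1.572 = 119.5 mol.
N₂ fed = 119.5 × 79/21 = 449.4 mol.
Fuel reacted = 0.718 × 152 → ξ = 109.1 mol.
Outlet (n = n₀ + ν ξ):
  CO: 152 − 1(109.1) = 42.86
  O₂: 119.5 − 0.5(109.1) = 64.9
  N₂: 449.4 (inert)
  CO₂: 0 + 1(109.1) = 109.1
Total out = 666.3 mol; y_N₂ = 449.4 / 666.3 = 0.6745.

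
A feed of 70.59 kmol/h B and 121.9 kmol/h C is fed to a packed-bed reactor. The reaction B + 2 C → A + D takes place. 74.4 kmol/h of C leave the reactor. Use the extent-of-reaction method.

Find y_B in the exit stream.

0.278

For C: n = n₀ − 2ξ → 74.4 = 121.9 − 2ξ, giving ξ = 23.75 kmol/h.
Outlet amounts (n = n₀ + ν ξ):
  B: 70.59 − 1(23.75) = 46.84
  C: 121.9 − 2(23.75) = 74.4
  A: 0 + 1(23.75) = 23.75
  D: 0 + 1(23.75) = 23.75
Total out = 168.7 kmol/h; y_B = 46.84 / 168.7 = 0.2776.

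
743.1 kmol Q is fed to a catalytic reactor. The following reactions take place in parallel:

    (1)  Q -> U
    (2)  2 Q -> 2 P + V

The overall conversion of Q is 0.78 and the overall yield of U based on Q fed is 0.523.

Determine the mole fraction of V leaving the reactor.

0.114

Yield of U: 1ξ₁ / 743.1 = 0.523 → ξ₁ = 388.6 kmol.
Conversion of Q: 1ξ₁ + 2ξ₂ = 0.78 × 743.1 = 579.6 → ξ₂ = 95.49 kmol.
Outlet amounts (n = n₀ + Σ ν·ξ):
  Q: 743.1 − 1(388.6) − 2(95.49) = 163.5
  U: 0 + 1(388.6) = 388.6
  P: 0 + 2(95.49) = 191
  V: 0 + 1(95.49) = 95.49
Total out = 838.6 kmol; y_V = 95.49 / 838.6 = 0.1139.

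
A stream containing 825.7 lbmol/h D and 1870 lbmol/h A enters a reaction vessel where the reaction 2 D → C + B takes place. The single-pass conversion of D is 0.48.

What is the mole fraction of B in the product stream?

D reacted = 0.48 × 825.7 = 396.3 lbmol/h; ν_D = −2, so ξ = 396.3/2 = 198.2 lbmol/h.
Outlet amounts (n = n₀ + ν ξ):
  D: 825.7 − 2(198.2) = 429.4
  C: 0 + 1(198.2) = 198.2
  B: 0 + 1(198.2) = 198.2
  A: 1870 (inert)
Total out = 2696 lbmol/h; y_B = 198.2 / 2696 = 0.07351.

0.0735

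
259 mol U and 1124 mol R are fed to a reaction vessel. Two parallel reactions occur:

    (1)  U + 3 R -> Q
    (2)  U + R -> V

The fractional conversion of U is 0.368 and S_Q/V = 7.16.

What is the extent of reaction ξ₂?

Conversion of U: U consumed = 0.368 × 259 = 95.31 mol = 1ξ₁ + 1ξ₂.
Selectivity: 1ξ₁ / (1ξ₂) = 7.16 → ξ₁ = 7.16 ξ₂.
Substitute: (1·7.16 + 1) ξ₂ = 95.31 → ξ₂ = 11.68 mol, ξ₁ = 83.63 mol.
Outlet amounts (n = n₀ + Σ ν·ξ):
  U: 259 − 1(83.63) − 1(11.68) = 163.7
  R: 1124 − 3(83.63) − 1(11.68) = 861.4
  Q: 0 + 1(83.63) = 83.63
  V: 0 + 1(11.68) = 11.68

ξ₂ = 11.7 mol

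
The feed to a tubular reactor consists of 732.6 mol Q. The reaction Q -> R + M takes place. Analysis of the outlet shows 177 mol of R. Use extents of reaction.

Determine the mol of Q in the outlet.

For R: n = n₀ + 1ξ → 177 = 0 + 1ξ, giving ξ = 177 mol.
Outlet amounts (n = n₀ + ν ξ):
  Q: 732.6 − 1(177) = 555.6
  R: 0 + 1(177) = 177
  M: 0 + 1(177) = 177

556 mol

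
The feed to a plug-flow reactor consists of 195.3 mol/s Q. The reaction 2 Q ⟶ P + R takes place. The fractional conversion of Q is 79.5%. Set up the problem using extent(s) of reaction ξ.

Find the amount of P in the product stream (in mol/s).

77.6 mol/s

Q reacted = 0.795 × 195.3 = 155.3 mol/s; ν_Q = −2, so ξ = 155.3/2 = 77.63 mol/s.
Outlet amounts (n = n₀ + ν ξ):
  Q: 195.3 − 2(77.63) = 40.04
  P: 0 + 1(77.63) = 77.63
  R: 0 + 1(77.63) = 77.63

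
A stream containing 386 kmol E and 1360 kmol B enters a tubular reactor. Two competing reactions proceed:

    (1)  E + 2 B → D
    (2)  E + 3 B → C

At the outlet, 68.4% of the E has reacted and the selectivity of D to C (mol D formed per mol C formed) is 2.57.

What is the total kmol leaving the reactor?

Conversion of E: E consumed = 0.684 × 386 = 264 kmol = 1ξ₁ + 1ξ₂.
Selectivity: 1ξ₁ / (1ξ₂) = 2.57 → ξ₁ = 2.57 ξ₂.
Substitute: (1·2.57 + 1) ξ₂ = 264 → ξ₂ = 73.96 kmol, ξ₁ = 190.1 kmol.
Outlet amounts (n = n₀ + Σ ν·ξ):
  E: 386 − 1(190.1) − 1(73.96) = 122
  B: 1360 − 2(190.1) − 3(73.96) = 758
  D: 0 + 1(190.1) = 190.1
  C: 0 + 1(73.96) = 73.96
Total out = 122 + 758 + 190.1 + 73.96 = 1144 kmol.

1140 kmol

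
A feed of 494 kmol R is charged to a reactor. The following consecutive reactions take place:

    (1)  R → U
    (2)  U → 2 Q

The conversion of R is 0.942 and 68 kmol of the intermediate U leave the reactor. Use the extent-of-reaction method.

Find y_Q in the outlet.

Conversion of R: R consumed = 1ξ₁ = 0.942 × 494 → ξ₁ = 465.3 kmol.
U balance: n_U = 0 + 1ξ₁ − 1ξ₂ = 68 → ξ₂ = (1·465.3 − 68)/1 = 397.3 kmol.
Outlet amounts (n = n₀ + Σ ν·ξ):
  R: 494 − 1(465.3) = 28.65
  U: 0 + 1(465.3) − 1(397.3) = 68
  Q: 0 + 2(397.3) = 794.7
Total out = 891.3 kmol; y_Q = 794.7 / 891.3 = 0.8916.

0.892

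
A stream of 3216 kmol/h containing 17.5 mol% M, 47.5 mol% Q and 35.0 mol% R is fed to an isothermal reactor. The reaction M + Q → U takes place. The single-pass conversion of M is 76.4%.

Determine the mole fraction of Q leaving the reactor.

M reacted = 0.764 × 562.8 = 430 kmol/h; ν_M = −1, so ξ = 430/1 = 430 kmol/h.
Outlet amounts (n = n₀ + ν ξ):
  M: 562.8 − 1(430) = 132.8
  Q: 1528 − 1(430) = 1098
  U: 0 + 1(430) = 430
  R: 1126 (inert)
Total out = 2786 kmol/h; y_Q = 1098 / 2786 = 0.394.

0.394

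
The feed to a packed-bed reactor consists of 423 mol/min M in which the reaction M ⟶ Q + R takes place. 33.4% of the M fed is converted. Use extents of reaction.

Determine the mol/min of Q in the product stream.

M reacted = 0.334 × 423 = 141.3 mol/min; ν_M = −1, so ξ = 141.3/1 = 141.3 mol/min.
Outlet amounts (n = n₀ + ν ξ):
  M: 423 − 1(141.3) = 281.7
  Q: 0 + 1(141.3) = 141.3
  R: 0 + 1(141.3) = 141.3

141 mol/min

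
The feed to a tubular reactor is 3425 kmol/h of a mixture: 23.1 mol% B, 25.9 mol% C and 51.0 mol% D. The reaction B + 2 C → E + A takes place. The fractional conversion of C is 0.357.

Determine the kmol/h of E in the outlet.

C reacted = 0.357 × 887.1 = 316.7 kmol/h; ν_C = −2, so ξ = 316.7/2 = 158.3 kmol/h.
Outlet amounts (n = n₀ + ν ξ):
  B: 791.2 − 1(158.3) = 632.8
  C: 887.1 − 2(158.3) = 570.4
  E: 0 + 1(158.3) = 158.3
  A: 0 + 1(158.3) = 158.3
  D: 1747 (inert)

158 kmol/h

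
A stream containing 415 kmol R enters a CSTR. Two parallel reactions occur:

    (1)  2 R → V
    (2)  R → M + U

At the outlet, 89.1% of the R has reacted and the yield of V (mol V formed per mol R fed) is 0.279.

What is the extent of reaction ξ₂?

Yield of V: 1ξ₁ / 415 = 0.279 → ξ₁ = 115.8 kmol.
Conversion of R: 2ξ₁ + 1ξ₂ = 0.891 × 415 = 369.8 → ξ₂ = 138.2 kmol.
Outlet amounts (n = n₀ + Σ ν·ξ):
  R: 415 − 2(115.8) − 1(138.2) = 45.24
  V: 0 + 1(115.8) = 115.8
  M: 0 + 1(138.2) = 138.2
  U: 0 + 1(138.2) = 138.2

ξ₂ = 138 kmol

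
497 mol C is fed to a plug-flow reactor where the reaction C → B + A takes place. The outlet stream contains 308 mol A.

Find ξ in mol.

For A: n = n₀ + 1ξ → 308 = 0 + 1ξ, giving ξ = 308 mol.
Outlet amounts (n = n₀ + ν ξ):
  C: 497 − 1(308) = 189
  B: 0 + 1(308) = 308
  A: 0 + 1(308) = 308

ξ = 308 mol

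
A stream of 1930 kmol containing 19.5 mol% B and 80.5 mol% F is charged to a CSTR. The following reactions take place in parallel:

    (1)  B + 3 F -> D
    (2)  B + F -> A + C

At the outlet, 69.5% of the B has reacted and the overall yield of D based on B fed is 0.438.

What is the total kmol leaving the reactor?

Yield of D: 1ξ₁ / 376.4 = 0.438 → ξ₁ = 164.8 kmol.
Conversion of B: 1ξ₁ + 1ξ₂ = 0.695 × 376.4 = 261.6 → ξ₂ = 96.72 kmol.
Outlet amounts (n = n₀ + Σ ν·ξ):
  B: 376.4 − 1(164.8) − 1(96.72) = 114.8
  F: 1554 − 3(164.8) − 1(96.72) = 962.4
  D: 0 + 1(164.8) = 164.8
  A: 0 + 1(96.72) = 96.72
  C: 0 + 1(96.72) = 96.72
Total out = 114.8 + 962.4 + 164.8 + 96.72 + 96.72 = 1435 kmol.

1440 kmol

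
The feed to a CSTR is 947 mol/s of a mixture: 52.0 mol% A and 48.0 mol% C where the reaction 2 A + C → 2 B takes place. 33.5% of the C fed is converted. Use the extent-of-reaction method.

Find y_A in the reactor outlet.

C reacted = 0.335 × 454.6 = 152.3 mol/s; ν_C = −1, so ξ = 152.3/1 = 152.3 mol/s.
Outlet amounts (n = n₀ + ν ξ):
  A: 492.4 − 2(152.3) = 187.9
  C: 454.6 − 1(152.3) = 302.3
  B: 0 + 2(152.3) = 304.6
Total out = 794.7 mol/s; y_A = 187.9 / 794.7 = 0.2364.

0.236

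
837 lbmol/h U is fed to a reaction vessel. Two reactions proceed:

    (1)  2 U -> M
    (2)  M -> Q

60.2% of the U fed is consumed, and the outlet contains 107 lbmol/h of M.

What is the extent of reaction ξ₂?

Conversion of U: U consumed = 2ξ₁ = 0.602 × 837 → ξ₁ = 251.9 lbmol/h.
M balance: n_M = 0 + 1ξ₁ − 1ξ₂ = 107 → ξ₂ = (1·251.9 − 107)/1 = 144.9 lbmol/h.
Outlet amounts (n = n₀ + Σ ν·ξ):
  U: 837 − 2(251.9) = 333.1
  M: 0 + 1(251.9) − 1(144.9) = 107
  Q: 0 + 1(144.9) = 144.9

ξ₂ = 145 lbmol/h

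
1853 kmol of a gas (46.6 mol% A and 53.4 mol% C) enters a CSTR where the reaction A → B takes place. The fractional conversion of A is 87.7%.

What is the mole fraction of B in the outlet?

A reacted = 0.877 × 863.5 = 757.3 kmol; ν_A = −1, so ξ = 757.3/1 = 757.3 kmol.
Outlet amounts (n = n₀ + ν ξ):
  A: 863.5 − 1(757.3) = 106.2
  B: 0 + 1(757.3) = 757.3
  C: 989.5 (inert)
Total out = 1853 kmol; y_B = 757.3 / 1853 = 0.4087.

0.409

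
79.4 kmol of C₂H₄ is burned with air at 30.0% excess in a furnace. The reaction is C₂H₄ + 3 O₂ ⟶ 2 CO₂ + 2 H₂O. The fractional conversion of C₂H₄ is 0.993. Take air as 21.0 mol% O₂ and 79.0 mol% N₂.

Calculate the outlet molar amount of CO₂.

Stoichiometric O₂ = 3 × 79.4 = 238.2 kmol; O₂ fed = 238.2 × 1.300 = 309.7 kmol.
N₂ fed = 309.7 × 79/21 = 1165 kmol.
Fuel reacted = 0.993 × 79.4 → ξ = 78.84 kmol.
Outlet (n = n₀ + ν ξ):
  C₂H₄: 79.4 − 1(78.84) = 0.5558
  O₂: 309.7 − 3(78.84) = 73.13
  N₂: 1165 (inert)
  CO₂: 0 + 2(78.84) = 157.7
  H₂O: 0 + 2(78.84) = 157.7

158 kmol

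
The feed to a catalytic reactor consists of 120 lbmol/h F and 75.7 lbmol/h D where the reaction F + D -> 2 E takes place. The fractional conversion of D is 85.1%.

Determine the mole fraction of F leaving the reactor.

0.284

D reacted = 0.851 × 75.7 = 64.42 lbmol/h; ν_D = −1, so ξ = 64.42/1 = 64.42 lbmol/h.
Outlet amounts (n = n₀ + ν ξ):
  F: 120 − 1(64.42) = 55.58
  D: 75.7 − 1(64.42) = 11.28
  E: 0 + 2(64.42) = 128.8
Total out = 195.7 lbmol/h; y_F = 55.58 / 195.7 = 0.284.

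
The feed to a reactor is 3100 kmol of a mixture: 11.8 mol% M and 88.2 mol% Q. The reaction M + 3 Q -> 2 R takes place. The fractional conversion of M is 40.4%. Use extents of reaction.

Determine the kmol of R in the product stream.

M reacted = 0.404 × 365.8 = 147.8 kmol; ν_M = −1, so ξ = 147.8/1 = 147.8 kmol.
Outlet amounts (n = n₀ + ν ξ):
  M: 365.8 − 1(147.8) = 218
  Q: 2734 − 3(147.8) = 2291
  R: 0 + 2(147.8) = 295.6

296 kmol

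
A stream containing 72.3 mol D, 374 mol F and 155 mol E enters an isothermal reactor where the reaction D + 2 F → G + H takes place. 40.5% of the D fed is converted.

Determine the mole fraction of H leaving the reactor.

D reacted = 0.405 × 72.3 = 29.28 mol; ν_D = −1, so ξ = 29.28/1 = 29.28 mol.
Outlet amounts (n = n₀ + ν ξ):
  D: 72.3 − 1(29.28) = 43.02
  F: 374 − 2(29.28) = 315.4
  G: 0 + 1(29.28) = 29.28
  H: 0 + 1(29.28) = 29.28
  E: 155 (inert)
Total out = 572 mol; y_H = 29.28 / 572 = 0.05119.

0.0512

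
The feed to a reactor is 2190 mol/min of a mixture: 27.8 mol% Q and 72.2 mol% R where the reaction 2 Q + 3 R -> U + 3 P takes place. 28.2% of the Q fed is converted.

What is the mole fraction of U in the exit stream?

Q reacted = 0.282 × 608.8 = 171.7 mol/min; ν_Q = −2, so ξ = 171.7/2 = 85.84 mol/min.
Outlet amounts (n = n₀ + ν ξ):
  Q: 608.8 − 2(85.84) = 437.1
  R: 1581 − 3(85.84) = 1324
  U: 0 + 1(85.84) = 85.84
  P: 0 + 3(85.84) = 257.5
Total out = 2104 mol/min; y_U = 85.84 / 2104 = 0.0408.

0.0408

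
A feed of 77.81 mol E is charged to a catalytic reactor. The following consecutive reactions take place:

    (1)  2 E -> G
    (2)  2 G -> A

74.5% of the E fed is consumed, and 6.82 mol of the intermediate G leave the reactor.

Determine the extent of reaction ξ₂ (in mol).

Conversion of E: E consumed = 2ξ₁ = 0.745 × 77.81 → ξ₁ = 28.98 mol.
G balance: n_G = 0 + 1ξ₁ − 2ξ₂ = 6.82 → ξ₂ = (1·28.98 − 6.82)/2 = 11.08 mol.
Outlet amounts (n = n₀ + Σ ν·ξ):
  E: 77.81 − 2(28.98) = 19.84
  G: 0 + 1(28.98) − 2(11.08) = 6.82
  A: 0 + 1(11.08) = 11.08

ξ₂ = 11.1 mol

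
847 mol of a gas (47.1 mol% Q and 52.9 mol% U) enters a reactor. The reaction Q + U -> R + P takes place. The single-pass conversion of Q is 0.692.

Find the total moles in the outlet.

847 mol

Q reacted = 0.692 × 398.9 = 276.1 mol; ν_Q = −1, so ξ = 276.1/1 = 276.1 mol.
Outlet amounts (n = n₀ + ν ξ):
  Q: 398.9 − 1(276.1) = 122.9
  U: 448.1 − 1(276.1) = 172
  R: 0 + 1(276.1) = 276.1
  P: 0 + 1(276.1) = 276.1
Total out = 122.9 + 172 + 276.1 + 276.1 = 847 mol.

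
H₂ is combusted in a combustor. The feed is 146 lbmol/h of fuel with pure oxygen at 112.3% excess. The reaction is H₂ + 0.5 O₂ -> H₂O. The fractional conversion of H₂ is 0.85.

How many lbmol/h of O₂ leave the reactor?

92.9 lbmol/h

Stoichiometric O₂ = 0.5 × 146 = 73 lbmol/h; O₂ fed = 73 × 2.123 = 155 lbmol/h.
Fuel reacted = 0.85 × 146 → ξ = 124.1 lbmol/h.
Outlet (n = n₀ + ν ξ):
  H₂: 146 − 1(124.1) = 21.9
  O₂: 155 − 0.5(124.1) = 92.93
  H₂O: 0 + 1(124.1) = 124.1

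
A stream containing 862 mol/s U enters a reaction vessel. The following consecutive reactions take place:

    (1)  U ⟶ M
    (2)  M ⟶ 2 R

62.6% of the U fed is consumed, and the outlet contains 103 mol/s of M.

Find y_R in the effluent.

Conversion of U: U consumed = 1ξ₁ = 0.626 × 862 → ξ₁ = 539.6 mol/s.
M balance: n_M = 0 + 1ξ₁ − 1ξ₂ = 103 → ξ₂ = (1·539.6 − 103)/1 = 436.6 mol/s.
Outlet amounts (n = n₀ + Σ ν·ξ):
  U: 862 − 1(539.6) = 322.4
  M: 0 + 1(539.6) − 1(436.6) = 103
  R: 0 + 2(436.6) = 873.2
Total out = 1299 mol/s; y_R = 873.2 / 1299 = 0.6724.

0.672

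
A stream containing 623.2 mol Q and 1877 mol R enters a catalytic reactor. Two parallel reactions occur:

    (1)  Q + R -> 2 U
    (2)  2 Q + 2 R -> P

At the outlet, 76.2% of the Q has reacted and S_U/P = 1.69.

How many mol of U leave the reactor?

282 mol

Conversion of Q: Q consumed = 0.762 × 623.2 = 474.9 mol = 1ξ₁ + 2ξ₂.
Selectivity: 2ξ₁ / (1ξ₂) = 1.69 → ξ₁ = 0.845 ξ₂.
Substitute: (1·0.845 + 2) ξ₂ = 474.9 → ξ₂ = 166.9 mol, ξ₁ = 141 mol.
Outlet amounts (n = n₀ + Σ ν·ξ):
  Q: 623.2 − 1(141) − 2(166.9) = 148.3
  R: 1877 − 1(141) − 2(166.9) = 1402
  U: 0 + 2(141) = 282.1
  P: 0 + 1(166.9) = 166.9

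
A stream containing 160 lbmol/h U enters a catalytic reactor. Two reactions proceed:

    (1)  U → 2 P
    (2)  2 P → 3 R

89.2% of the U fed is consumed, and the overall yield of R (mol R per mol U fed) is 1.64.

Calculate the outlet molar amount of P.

111 lbmol/h

Conversion of U: U consumed = 1ξ₁ = 0.892 × 160 → ξ₁ = 142.7 lbmol/h.
Yield of R: 3ξ₂ / 160 = 1.64 → ξ₂ = 87.47 lbmol/h.
Outlet amounts (n = n₀ + Σ ν·ξ):
  U: 160 − 1(142.7) = 17.28
  P: 0 + 2(142.7) − 2(87.47) = 110.5
  R: 0 + 3(87.47) = 262.4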